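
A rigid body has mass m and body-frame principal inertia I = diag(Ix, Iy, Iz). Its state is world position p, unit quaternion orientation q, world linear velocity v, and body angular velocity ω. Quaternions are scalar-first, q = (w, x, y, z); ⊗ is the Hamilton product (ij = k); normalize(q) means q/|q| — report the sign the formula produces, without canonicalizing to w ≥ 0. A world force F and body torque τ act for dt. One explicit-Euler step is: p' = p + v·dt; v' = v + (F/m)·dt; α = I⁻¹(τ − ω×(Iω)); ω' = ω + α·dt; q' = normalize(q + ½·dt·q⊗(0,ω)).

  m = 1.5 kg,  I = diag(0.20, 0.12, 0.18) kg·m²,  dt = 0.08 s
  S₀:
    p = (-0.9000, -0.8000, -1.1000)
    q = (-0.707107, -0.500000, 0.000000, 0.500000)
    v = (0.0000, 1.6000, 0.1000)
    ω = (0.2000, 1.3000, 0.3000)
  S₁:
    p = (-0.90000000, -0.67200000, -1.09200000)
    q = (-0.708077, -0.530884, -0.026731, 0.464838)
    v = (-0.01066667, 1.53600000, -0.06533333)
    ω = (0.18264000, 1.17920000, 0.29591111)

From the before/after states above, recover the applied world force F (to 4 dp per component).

Δv = v₁−v₀ = (-0.01066667, -0.06400000, -0.16533333)
m·(v₁−v₀)/dt = (-0.2000, -1.2000, -3.1000)

F = (-0.2000, -1.2000, -3.1000)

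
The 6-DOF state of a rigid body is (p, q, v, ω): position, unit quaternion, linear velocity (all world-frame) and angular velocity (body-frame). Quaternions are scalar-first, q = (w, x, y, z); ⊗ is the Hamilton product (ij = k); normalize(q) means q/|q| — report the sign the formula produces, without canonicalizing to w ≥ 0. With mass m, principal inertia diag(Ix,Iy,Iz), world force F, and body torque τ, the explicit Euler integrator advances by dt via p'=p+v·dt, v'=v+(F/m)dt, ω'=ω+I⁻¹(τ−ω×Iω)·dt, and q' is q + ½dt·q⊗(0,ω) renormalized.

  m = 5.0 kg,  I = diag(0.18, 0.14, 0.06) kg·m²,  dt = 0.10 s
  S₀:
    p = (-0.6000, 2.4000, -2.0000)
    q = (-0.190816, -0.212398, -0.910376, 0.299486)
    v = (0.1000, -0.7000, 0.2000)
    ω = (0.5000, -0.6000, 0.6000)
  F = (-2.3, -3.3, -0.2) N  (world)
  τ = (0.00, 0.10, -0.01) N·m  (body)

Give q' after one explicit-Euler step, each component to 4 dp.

q' = (-0.2215, -0.2352, -0.8897, 0.3225)

q⊗(0,ω) = (-0.6197182, -0.4619420, 0.3916714, 0.4681372)
updated quaternion q' = (-0.2215, -0.2352, -0.8897, 0.3225)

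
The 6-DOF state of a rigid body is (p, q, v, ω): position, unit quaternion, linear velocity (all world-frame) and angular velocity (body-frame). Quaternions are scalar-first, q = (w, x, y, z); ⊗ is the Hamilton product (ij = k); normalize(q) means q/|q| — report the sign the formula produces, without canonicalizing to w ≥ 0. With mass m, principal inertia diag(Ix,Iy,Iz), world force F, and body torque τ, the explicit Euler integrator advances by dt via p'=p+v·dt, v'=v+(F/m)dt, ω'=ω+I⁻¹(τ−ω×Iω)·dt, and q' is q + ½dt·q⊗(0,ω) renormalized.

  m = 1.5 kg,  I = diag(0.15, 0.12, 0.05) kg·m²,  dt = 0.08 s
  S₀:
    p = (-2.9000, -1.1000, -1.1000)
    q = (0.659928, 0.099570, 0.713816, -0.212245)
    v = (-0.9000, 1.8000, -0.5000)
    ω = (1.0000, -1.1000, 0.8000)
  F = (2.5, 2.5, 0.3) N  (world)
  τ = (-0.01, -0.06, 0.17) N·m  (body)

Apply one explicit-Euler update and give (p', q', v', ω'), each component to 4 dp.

(τ − ω×Iω)/I = (-0.4773, -1.1667, 2.7400)
ω + α·dt = (0.9618, -1.1933, 1.0192)
2q̇ = q⊗(0,ω) = (0.8554236, 0.9975113, -1.0178218, -0.2954006)
updated quaternion q' = (0.6926, 0.1392, 0.6716, -0.2236)
linear accel F/m = (1.6667, 1.6667, 0.2000)
new position p' = (-2.9720, -0.9560, -1.1400)
v' = v + a·dt = (-0.7667, 1.9333, -0.4840)

p' = (-2.9720, -0.9560, -1.1400)
q' = (0.6926, 0.1392, 0.6716, -0.2236)
v' = (-0.7667, 1.9333, -0.4840)
ω' = (0.9618, -1.1933, 1.0192)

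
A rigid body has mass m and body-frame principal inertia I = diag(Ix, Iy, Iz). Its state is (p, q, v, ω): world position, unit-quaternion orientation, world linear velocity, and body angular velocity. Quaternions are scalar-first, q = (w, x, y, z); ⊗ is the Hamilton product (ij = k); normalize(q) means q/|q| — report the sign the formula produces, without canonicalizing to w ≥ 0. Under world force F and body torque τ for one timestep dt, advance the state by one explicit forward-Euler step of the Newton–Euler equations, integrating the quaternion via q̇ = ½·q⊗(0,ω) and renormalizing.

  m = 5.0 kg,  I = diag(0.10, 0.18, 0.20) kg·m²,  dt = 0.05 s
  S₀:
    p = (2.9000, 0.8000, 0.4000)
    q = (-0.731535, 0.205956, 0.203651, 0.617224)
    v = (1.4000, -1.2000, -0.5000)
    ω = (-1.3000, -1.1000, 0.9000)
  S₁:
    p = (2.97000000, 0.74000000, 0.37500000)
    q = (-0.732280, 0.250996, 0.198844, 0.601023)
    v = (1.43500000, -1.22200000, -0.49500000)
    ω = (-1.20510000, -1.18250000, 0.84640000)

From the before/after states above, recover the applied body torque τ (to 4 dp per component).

τ = (0.1700, -0.1800, -0.1000)

Δω = ω₁−ω₀ = (0.09490000, -0.08250000, -0.05360000)
applied torque τ = (0.1700, -0.1800, -0.1000)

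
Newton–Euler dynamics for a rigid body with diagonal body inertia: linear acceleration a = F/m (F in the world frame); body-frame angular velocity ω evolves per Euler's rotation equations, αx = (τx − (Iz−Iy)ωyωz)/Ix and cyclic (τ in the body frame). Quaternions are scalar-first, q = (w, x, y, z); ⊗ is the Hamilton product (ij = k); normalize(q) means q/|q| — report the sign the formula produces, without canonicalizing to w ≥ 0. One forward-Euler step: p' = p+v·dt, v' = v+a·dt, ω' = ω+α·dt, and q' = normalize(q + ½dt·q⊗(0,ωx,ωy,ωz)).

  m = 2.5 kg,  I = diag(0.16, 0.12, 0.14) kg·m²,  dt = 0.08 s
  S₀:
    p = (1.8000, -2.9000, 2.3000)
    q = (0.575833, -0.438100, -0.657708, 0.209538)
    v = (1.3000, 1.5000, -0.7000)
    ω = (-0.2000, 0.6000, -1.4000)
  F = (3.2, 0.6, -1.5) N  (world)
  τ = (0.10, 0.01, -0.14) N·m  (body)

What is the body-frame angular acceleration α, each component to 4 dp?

α = (0.7300, 0.0367, -1.0343)

gyro term ω×Iω = (-0.0168, 0.0056, 0.0048)
angular accel α = (0.7300, 0.0367, -1.0343)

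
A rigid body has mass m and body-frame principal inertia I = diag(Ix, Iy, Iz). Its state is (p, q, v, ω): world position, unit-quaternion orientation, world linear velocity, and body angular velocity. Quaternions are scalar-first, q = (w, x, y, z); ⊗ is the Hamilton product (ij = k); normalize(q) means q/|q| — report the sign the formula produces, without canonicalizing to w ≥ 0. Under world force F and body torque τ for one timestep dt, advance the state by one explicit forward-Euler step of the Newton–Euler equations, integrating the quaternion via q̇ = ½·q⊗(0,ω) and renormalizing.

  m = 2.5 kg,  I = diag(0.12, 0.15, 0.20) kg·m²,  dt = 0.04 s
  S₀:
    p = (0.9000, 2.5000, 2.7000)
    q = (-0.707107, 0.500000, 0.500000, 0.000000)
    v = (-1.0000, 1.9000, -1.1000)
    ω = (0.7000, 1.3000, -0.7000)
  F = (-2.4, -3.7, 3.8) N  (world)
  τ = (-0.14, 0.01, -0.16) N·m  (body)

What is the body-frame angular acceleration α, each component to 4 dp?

α = (-0.7875, -0.1947, -0.9365)

gyro term ω×Iω = (-0.0455, 0.0392, 0.0273)
(τ − ω×Iω)/I = (-0.7875, -0.1947, -0.9365)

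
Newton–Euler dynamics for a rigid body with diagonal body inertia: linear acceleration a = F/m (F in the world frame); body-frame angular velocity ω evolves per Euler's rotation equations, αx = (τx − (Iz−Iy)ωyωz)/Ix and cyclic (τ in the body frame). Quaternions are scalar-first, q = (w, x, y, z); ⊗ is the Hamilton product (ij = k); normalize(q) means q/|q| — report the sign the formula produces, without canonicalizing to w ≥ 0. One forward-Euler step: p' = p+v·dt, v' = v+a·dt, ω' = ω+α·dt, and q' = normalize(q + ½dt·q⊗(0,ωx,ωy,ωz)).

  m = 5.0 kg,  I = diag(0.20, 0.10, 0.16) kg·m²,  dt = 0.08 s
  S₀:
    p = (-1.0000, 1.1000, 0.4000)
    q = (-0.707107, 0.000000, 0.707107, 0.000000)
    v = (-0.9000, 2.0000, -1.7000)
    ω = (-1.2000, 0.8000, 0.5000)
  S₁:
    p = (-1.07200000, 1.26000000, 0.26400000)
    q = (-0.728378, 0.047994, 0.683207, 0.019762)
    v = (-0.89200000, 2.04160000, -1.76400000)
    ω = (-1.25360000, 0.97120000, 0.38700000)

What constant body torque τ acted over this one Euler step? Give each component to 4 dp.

Δω = ω₁−ω₀ = (-0.05360000, 0.17120000, -0.11300000)
τ = I·(Δω/dt) + ω₀×(Iω₀) = (-0.1100, 0.1900, -0.1300)

τ = (-0.1100, 0.1900, -0.1300)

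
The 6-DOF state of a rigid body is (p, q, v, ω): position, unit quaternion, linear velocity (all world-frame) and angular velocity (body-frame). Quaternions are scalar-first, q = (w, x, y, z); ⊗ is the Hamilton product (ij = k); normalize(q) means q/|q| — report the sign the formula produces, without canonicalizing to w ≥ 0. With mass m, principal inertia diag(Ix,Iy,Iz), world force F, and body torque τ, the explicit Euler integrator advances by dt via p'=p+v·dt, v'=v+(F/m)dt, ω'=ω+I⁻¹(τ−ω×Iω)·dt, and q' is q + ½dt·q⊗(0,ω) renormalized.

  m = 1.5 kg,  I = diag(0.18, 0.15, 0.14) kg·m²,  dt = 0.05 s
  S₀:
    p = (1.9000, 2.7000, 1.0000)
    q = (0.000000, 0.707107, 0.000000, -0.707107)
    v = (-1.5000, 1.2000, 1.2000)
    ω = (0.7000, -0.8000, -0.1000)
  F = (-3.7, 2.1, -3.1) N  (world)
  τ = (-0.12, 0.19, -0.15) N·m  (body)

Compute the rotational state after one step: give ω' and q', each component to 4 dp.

ω' = (0.6669, -0.7357, -0.1596)
q' = (-0.0141, 0.6927, -0.0106, -0.7210)

gyro term ω×Iω = (-0.0008, -0.0028, 0.0168)
α = I⁻¹(τ − ω×Iω) = (-0.6622, 1.2853, -1.1914)
ω' = ω + α·dt = (0.6669, -0.7357, -0.1596)
q⊗(0,ω) = (-0.5656856, -0.5656856, -0.4242642, -0.5656856)
q + ½dt·q⊗(0,ω), renormalized = (-0.0141, 0.6927, -0.0106, -0.7210)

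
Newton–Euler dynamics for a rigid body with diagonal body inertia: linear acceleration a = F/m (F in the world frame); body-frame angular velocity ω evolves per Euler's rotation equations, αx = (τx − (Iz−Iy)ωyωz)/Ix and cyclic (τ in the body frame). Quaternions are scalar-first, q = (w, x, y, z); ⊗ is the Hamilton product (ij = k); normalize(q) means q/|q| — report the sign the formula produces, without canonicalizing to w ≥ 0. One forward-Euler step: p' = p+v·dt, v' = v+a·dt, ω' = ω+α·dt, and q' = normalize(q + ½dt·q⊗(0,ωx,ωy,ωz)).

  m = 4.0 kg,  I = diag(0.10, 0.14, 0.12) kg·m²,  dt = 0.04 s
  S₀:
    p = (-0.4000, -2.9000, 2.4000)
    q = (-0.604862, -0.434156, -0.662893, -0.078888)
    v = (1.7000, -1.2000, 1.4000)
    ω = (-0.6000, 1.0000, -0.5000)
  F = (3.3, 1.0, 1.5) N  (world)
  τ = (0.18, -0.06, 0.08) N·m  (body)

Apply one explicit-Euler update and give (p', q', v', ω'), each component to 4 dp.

p' = (-0.3320, -2.9480, 2.4560)
q' = (-0.5974, -0.4186, -0.6782, -0.0894)
v' = (1.7330, -1.1900, 1.4150)
ω' = (-0.5320, 0.9846, -0.4653)

gyro term ω×Iω = (0.0100, -0.0060, -0.0240)
angular accel α = (1.7000, -0.3857, 0.8667)
ω' = ω + α·dt = (-0.5320, 0.9846, -0.4653)
2q̇ = q⊗(0,ω) = (0.3629554, 0.7732517, -0.7746072, -0.5294608)
updated quaternion q' = (-0.5974, -0.4186, -0.6782, -0.0894)
a = F/m = (0.8250, 0.2500, 0.3750)
p' = p + v·dt = (-0.3320, -2.9480, 2.4560)
v + (F/m)dt = (1.7330, -1.1900, 1.4150)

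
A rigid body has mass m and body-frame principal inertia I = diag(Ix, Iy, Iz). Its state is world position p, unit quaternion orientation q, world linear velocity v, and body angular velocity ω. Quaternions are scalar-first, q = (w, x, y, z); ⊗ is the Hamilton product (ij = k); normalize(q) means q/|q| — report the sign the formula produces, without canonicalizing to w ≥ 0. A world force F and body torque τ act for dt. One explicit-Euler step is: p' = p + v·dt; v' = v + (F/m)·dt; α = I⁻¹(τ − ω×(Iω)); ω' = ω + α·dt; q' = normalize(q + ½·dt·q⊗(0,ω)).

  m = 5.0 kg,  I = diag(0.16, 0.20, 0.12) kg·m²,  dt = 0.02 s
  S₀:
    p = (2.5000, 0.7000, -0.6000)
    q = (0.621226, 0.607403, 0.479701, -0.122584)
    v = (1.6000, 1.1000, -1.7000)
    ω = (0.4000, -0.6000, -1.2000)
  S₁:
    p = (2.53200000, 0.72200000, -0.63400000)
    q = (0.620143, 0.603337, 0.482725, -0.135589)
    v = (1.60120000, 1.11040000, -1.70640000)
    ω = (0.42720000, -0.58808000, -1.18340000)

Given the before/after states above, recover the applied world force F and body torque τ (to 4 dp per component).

F = (0.3000, 2.6000, -1.6000)
τ = (0.1600, 0.1000, 0.0900)

ω₁ − ω₀ = (0.02720000, 0.01192000, 0.01660000)
τ = I·(Δω/dt) + ω₀×(Iω₀) = (0.1600, 0.1000, 0.0900)
velocity change Δv = (0.00120000, 0.01040000, -0.00640000)
applied force F = (0.3000, 2.6000, -1.6000)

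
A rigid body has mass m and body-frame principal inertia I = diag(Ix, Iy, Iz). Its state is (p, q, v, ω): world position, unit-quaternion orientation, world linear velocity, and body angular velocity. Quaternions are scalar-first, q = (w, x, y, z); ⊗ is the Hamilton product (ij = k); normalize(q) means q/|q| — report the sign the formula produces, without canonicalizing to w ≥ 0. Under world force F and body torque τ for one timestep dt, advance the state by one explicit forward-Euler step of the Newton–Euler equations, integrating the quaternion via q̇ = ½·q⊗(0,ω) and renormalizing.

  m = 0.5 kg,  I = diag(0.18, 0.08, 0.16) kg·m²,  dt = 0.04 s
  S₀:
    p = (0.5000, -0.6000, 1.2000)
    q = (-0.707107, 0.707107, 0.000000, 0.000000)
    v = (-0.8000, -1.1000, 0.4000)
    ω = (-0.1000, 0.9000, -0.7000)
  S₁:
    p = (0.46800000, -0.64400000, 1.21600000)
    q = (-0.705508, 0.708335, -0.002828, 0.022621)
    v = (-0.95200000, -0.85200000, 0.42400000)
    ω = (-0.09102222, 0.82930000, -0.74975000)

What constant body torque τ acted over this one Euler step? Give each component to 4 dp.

τ = (-0.0100, -0.1400, -0.1900)

Δω = ω₁−ω₀ = (0.00897778, -0.07070000, -0.04975000)
ω₀×(Iω₀) = (-0.0504, 0.0014, 0.0090)
τ = I·(Δω/dt) + ω₀×(Iω₀) = (-0.0100, -0.1400, -0.1900)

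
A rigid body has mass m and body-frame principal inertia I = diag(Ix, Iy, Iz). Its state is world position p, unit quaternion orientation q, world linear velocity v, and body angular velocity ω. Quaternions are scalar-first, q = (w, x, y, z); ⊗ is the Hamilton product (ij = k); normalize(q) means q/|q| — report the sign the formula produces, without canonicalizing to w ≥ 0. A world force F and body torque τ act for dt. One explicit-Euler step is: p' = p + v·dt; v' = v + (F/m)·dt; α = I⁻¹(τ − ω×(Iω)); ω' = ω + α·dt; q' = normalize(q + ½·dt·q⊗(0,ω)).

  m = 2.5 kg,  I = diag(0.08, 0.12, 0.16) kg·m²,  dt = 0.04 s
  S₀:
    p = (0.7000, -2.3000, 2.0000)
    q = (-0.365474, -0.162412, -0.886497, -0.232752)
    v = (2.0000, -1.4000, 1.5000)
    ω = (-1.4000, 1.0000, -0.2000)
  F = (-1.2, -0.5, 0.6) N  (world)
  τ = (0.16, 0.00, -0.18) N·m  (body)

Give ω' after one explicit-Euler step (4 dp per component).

precession coupling ω×(Iω) = (-0.0080, -0.0224, -0.0560)
α = I⁻¹(τ − ω×Iω) = (2.1000, 0.1867, -0.7750)
ω' = ω + α·dt = (-1.3160, 1.0075, -0.2310)

ω' = (-1.3160, 1.0075, -0.2310)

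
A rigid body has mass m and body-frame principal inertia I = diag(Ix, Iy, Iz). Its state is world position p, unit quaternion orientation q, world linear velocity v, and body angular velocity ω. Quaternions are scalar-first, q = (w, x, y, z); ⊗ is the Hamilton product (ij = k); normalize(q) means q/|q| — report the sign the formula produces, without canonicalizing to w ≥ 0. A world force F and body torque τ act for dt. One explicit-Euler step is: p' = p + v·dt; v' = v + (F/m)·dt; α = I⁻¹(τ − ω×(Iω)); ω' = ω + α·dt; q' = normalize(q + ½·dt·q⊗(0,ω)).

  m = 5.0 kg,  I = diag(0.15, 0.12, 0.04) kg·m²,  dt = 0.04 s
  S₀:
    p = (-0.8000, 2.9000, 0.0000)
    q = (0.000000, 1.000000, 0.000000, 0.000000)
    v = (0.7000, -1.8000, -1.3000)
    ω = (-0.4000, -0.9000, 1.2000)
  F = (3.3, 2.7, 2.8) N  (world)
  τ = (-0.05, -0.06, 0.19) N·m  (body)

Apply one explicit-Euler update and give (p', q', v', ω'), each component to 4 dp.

p' = (-0.7720, 2.8280, -0.0520)
q' = (0.0080, 0.9995, -0.0240, -0.0180)
v' = (0.7264, -1.7784, -1.2776)
ω' = (-0.4364, -0.9024, 1.4008)

new position p' = (-0.7720, 2.8280, -0.0520)
v + (F/m)dt = (0.7264, -1.7784, -1.2776)
precession coupling ω×(Iω) = (0.0864, -0.0528, -0.0108)
(τ − ω×Iω)/I = (-0.9093, -0.0600, 5.0200)
ω' = ω + α·dt = (-0.4364, -0.9024, 1.4008)
2q̇ = q⊗(0,ω) = (0.4000000, 0.0000000, -1.2000000, -0.9000000)
q' = normalize(q + ½dt·q⊗(0,ω)) = (0.0080, 0.9995, -0.0240, -0.0180)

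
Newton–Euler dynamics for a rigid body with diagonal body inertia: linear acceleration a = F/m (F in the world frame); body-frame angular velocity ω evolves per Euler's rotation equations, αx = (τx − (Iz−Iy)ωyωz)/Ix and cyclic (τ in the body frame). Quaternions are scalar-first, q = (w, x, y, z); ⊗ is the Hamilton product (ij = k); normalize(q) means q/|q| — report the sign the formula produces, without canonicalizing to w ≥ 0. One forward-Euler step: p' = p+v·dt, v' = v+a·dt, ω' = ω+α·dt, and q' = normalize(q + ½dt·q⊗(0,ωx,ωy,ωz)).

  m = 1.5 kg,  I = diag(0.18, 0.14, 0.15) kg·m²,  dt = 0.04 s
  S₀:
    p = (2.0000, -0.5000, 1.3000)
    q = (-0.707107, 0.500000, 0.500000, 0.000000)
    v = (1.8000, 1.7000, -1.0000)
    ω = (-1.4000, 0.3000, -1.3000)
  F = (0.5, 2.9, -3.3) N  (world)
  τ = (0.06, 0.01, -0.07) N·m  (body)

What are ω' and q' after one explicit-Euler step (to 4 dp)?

ω×(Iω) gyroscopic = (-0.0039, 0.0546, 0.0168)
angular accel α = (0.3550, -0.3186, -0.5787)
ω' = ω + α·dt = (-1.3858, 0.2873, -1.3231)
Hamilton product q⊗(0,ω) = (0.5500000, 0.3399498, 0.4378679, 1.7692391)
updated quaternion q' = (-0.6956, 0.5064, 0.5084, 0.0354)

ω' = (-1.3858, 0.2873, -1.3231)
q' = (-0.6956, 0.5064, 0.5084, 0.0354)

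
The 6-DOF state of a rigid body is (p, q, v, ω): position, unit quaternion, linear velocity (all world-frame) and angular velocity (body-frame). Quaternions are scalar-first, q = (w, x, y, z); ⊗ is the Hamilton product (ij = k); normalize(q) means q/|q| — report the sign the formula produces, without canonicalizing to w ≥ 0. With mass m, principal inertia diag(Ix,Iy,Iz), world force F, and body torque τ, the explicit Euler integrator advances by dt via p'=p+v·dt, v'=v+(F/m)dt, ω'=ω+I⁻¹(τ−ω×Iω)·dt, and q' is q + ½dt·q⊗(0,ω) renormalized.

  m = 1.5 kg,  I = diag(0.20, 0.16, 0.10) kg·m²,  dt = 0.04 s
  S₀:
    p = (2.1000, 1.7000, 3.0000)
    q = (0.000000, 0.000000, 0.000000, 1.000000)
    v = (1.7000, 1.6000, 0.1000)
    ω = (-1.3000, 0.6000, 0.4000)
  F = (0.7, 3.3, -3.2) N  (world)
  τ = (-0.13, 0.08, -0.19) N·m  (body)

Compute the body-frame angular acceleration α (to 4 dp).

ω×(Iω) gyroscopic = (-0.0144, -0.0520, 0.0312)
angular accel α = (-0.5780, 0.8250, -2.2120)

α = (-0.5780, 0.8250, -2.2120)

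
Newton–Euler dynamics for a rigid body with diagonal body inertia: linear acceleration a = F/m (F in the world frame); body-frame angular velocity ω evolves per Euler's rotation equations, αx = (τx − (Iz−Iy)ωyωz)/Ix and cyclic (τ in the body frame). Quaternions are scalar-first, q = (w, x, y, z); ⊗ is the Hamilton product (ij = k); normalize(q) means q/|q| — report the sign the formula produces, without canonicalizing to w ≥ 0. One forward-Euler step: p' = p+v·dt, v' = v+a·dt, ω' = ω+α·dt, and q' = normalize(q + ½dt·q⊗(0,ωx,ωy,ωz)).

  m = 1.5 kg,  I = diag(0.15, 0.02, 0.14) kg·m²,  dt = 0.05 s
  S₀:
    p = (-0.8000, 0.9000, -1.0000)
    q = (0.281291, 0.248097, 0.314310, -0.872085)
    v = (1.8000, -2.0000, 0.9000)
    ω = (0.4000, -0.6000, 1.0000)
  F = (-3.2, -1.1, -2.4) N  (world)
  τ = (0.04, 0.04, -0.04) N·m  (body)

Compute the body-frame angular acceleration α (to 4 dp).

α = (0.7467, 1.8000, -0.5086)

gyro term ω×Iω = (-0.0720, 0.0040, 0.0312)
α = I⁻¹(τ − ω×Iω) = (0.7467, 1.8000, -0.5086)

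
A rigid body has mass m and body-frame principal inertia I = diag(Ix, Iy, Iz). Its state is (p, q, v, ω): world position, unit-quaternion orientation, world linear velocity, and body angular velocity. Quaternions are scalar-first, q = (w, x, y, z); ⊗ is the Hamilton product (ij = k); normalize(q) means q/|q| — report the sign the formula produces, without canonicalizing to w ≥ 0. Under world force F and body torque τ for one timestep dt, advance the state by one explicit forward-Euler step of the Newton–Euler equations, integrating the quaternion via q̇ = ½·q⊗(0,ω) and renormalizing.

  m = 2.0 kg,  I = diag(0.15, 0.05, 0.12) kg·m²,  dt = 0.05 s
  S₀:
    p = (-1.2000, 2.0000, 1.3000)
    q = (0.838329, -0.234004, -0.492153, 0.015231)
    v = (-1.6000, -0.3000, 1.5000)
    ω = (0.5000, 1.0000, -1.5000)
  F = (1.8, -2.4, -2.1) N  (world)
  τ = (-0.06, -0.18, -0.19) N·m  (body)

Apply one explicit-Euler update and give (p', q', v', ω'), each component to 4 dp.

a = F/m = (0.9000, -1.2000, -1.0500)
p + v·dt = (-1.2800, 1.9850, 1.3750)
v + (F/m)dt = (-1.5550, -0.3600, 1.4475)
angular accel α = (0.3000, -3.1500, -1.1667)
ω' = ω + α·dt = (0.5150, 0.8425, -1.5583)
2q̇ = q⊗(0,ω) = (0.6320015, 1.1421630, 0.4949385, -1.2454210)
updated quaternion q' = (0.8532, -0.2052, -0.4793, -0.0159)

p' = (-1.2800, 1.9850, 1.3750)
q' = (0.8532, -0.2052, -0.4793, -0.0159)
v' = (-1.5550, -0.3600, 1.4475)
ω' = (0.5150, 0.8425, -1.5583)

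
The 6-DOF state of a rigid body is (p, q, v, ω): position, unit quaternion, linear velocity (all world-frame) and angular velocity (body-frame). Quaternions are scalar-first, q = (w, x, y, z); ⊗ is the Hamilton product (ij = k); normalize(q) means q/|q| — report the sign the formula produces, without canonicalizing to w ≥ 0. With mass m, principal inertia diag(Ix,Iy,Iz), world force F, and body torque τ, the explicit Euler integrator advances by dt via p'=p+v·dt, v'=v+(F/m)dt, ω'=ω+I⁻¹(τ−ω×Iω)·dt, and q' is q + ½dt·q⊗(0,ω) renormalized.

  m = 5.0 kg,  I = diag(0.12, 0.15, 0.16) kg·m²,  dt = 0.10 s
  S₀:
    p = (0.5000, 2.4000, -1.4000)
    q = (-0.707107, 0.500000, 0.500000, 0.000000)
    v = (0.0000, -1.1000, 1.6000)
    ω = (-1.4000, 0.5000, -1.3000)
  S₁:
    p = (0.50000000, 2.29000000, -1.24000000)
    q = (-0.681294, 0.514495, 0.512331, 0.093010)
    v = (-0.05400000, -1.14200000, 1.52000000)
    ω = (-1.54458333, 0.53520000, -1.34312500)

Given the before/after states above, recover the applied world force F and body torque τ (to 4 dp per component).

rate change Δω = (-0.14458333, 0.03520000, -0.04312500)
ω₀×(Iω₀) = (-0.0065, -0.0728, -0.0210)
τ = I·(Δω/dt) + ω₀×(Iω₀) = (-0.1800, -0.0200, -0.0900)
Δv = v₁−v₀ = (-0.05400000, -0.04200000, -0.08000000)
applied force F = (-2.7000, -2.1000, -4.0000)

F = (-2.7000, -2.1000, -4.0000)
τ = (-0.1800, -0.0200, -0.0900)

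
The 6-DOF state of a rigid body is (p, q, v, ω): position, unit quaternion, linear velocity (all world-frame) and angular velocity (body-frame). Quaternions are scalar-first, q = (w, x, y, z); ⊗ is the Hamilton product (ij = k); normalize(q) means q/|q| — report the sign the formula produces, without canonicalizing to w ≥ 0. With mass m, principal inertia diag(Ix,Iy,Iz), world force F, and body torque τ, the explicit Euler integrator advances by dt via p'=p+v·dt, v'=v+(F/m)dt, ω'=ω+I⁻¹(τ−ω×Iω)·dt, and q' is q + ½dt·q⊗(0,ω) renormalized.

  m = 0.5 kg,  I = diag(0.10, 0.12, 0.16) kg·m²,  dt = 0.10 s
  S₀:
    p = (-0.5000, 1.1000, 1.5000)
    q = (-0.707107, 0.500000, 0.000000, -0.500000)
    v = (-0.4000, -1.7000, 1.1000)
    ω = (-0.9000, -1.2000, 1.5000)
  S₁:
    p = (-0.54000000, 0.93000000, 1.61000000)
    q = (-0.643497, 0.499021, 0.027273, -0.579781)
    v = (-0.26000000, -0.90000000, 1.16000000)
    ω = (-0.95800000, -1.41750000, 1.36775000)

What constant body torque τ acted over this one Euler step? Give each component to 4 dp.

Δω = ω₁−ω₀ = (-0.05800000, -0.21750000, -0.13225000)
gyro term ω₀×Iω₀ = (-0.0720, 0.0810, 0.0216)
I·α + gyro = (-0.1300, -0.1800, -0.1900)

τ = (-0.1300, -0.1800, -0.1900)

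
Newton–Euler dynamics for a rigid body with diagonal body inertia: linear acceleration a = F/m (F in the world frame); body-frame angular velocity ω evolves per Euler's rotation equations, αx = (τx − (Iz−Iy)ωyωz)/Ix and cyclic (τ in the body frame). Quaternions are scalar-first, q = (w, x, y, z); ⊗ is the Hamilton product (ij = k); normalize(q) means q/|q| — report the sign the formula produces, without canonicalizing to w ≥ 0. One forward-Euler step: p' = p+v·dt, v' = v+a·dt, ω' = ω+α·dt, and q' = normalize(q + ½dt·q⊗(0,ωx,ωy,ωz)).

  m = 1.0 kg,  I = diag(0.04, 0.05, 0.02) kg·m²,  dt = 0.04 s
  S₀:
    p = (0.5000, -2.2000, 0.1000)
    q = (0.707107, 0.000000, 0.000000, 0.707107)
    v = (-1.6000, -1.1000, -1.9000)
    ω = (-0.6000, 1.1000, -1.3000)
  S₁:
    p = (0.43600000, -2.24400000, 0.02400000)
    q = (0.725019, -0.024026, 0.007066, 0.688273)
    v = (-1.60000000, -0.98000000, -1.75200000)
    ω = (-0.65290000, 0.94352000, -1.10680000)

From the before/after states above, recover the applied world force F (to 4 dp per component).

F = (0.0000, 3.0000, 3.7000)

velocity change Δv = (0.00000000, 0.12000000, 0.14800000)
F = m·Δv/dt = (0.0000, 3.0000, 3.7000)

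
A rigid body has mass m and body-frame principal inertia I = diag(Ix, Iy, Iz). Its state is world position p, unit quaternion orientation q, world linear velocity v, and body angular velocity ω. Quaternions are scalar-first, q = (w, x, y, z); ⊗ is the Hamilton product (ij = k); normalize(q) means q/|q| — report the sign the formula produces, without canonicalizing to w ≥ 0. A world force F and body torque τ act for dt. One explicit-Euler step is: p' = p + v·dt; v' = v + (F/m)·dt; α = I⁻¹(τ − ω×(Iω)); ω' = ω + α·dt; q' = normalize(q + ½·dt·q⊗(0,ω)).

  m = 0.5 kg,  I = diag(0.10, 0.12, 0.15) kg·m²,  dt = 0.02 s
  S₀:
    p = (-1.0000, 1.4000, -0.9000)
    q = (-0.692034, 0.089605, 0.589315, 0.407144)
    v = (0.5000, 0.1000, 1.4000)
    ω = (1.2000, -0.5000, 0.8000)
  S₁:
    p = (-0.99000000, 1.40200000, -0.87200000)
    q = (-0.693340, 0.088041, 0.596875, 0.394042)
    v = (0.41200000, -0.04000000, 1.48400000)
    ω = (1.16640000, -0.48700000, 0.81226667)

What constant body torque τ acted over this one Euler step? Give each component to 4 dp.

Δω = ω₁−ω₀ = (-0.03360000, 0.01300000, 0.01226667)
precession coupling = (-0.0120, -0.0480, -0.0120)
applied torque τ = (-0.1800, 0.0300, 0.0800)

τ = (-0.1800, 0.0300, 0.0800)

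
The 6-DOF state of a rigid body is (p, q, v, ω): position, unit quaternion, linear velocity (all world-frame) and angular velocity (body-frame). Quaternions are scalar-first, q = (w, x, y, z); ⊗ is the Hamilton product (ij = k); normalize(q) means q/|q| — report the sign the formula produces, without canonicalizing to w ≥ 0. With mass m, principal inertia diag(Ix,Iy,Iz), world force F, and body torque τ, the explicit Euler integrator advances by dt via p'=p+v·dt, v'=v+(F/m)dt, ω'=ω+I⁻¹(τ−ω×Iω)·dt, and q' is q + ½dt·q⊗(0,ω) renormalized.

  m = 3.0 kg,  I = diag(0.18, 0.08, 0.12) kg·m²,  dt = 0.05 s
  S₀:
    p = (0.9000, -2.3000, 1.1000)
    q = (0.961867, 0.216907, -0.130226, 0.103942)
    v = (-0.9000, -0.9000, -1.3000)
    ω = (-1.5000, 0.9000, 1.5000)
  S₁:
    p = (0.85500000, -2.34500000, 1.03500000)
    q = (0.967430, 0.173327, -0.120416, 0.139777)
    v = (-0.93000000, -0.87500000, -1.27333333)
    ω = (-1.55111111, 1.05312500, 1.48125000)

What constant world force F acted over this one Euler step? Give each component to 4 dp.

F = (-1.8000, 1.5000, 1.6000)

Δv = v₁−v₀ = (-0.03000000, 0.02500000, 0.02666667)
applied force F = (-1.8000, 1.5000, 1.6000)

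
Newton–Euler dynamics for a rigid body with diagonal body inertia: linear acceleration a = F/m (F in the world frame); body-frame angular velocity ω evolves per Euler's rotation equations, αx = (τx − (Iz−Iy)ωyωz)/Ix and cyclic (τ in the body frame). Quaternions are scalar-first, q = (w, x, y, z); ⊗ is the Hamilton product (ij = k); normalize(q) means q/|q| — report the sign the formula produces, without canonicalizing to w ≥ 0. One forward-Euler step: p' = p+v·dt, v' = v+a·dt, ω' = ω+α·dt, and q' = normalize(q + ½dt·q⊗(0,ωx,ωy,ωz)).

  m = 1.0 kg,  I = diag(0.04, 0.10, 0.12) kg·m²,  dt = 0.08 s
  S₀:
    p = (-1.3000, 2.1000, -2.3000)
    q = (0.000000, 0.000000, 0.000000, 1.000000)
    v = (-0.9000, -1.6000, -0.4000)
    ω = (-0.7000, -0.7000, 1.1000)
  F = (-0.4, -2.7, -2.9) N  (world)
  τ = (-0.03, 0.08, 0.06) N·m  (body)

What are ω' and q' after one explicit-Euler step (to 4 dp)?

gyro term ω×Iω = (-0.0154, 0.0616, 0.0294)
(τ − ω×Iω)/I = (-0.3650, 0.1840, 0.2550)
new body rate ω' = (-0.7292, -0.6853, 1.1204)
2q̇ = q⊗(0,ω) = (-1.1000000, 0.7000000, -0.7000000, 0.0000000)
updated quaternion q' = (-0.0439, 0.0280, -0.0280, 0.9983)

ω' = (-0.7292, -0.6853, 1.1204)
q' = (-0.0439, 0.0280, -0.0280, 0.9983)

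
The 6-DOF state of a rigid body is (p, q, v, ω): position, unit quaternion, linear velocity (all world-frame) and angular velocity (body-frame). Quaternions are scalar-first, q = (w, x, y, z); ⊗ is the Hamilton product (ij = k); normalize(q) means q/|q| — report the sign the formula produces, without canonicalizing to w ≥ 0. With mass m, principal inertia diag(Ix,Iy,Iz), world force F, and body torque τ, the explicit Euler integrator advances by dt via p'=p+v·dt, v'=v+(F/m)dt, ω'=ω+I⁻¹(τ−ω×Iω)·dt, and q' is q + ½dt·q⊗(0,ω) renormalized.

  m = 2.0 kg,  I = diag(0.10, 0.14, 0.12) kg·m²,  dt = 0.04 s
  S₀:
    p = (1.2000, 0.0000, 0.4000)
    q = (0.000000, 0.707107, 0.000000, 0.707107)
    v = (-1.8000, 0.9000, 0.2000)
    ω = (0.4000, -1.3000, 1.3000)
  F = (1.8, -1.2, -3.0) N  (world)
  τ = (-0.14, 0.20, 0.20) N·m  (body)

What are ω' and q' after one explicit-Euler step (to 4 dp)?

gyro term ω×Iω = (0.0338, -0.0104, -0.0208)
α = I⁻¹(τ − ω×Iω) = (-1.7380, 1.5029, 1.8400)
new body rate ω' = (0.3305, -1.2399, 1.3736)
q⊗(0,ω) = (-1.2020819, 0.9192391, -0.6363963, -0.9192391)
q' = normalize(q + ½dt·q⊗(0,ω)) = (-0.0240, 0.7250, -0.0127, 0.6882)

ω' = (0.3305, -1.2399, 1.3736)
q' = (-0.0240, 0.7250, -0.0127, 0.6882)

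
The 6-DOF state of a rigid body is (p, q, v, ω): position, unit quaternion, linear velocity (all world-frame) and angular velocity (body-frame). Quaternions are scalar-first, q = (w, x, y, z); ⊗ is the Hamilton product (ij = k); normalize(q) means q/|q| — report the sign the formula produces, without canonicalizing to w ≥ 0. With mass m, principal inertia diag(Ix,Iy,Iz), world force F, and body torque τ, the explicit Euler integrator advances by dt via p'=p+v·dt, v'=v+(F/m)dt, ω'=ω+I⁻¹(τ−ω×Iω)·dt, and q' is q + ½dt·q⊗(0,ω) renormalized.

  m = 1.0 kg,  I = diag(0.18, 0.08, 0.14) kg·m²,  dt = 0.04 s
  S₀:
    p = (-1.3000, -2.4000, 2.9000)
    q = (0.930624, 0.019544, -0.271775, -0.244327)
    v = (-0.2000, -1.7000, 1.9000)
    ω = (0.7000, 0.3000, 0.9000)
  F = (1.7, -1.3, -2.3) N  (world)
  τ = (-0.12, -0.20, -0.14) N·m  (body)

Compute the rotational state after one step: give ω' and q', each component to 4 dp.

ω' = (0.6697, 0.1874, 0.8660)
q' = (0.9361, 0.0291, -0.2699, -0.2236)

α = I⁻¹(τ − ω×Iω) = (-0.7567, -2.8150, -0.8500)
ω + α·dt = (0.6697, 0.1874, 0.8660)
Hamilton product q⊗(0,ω) = (0.2877460, 0.4801374, 0.0905687, 1.0336673)
updated quaternion q' = (0.9361, 0.0291, -0.2699, -0.2236)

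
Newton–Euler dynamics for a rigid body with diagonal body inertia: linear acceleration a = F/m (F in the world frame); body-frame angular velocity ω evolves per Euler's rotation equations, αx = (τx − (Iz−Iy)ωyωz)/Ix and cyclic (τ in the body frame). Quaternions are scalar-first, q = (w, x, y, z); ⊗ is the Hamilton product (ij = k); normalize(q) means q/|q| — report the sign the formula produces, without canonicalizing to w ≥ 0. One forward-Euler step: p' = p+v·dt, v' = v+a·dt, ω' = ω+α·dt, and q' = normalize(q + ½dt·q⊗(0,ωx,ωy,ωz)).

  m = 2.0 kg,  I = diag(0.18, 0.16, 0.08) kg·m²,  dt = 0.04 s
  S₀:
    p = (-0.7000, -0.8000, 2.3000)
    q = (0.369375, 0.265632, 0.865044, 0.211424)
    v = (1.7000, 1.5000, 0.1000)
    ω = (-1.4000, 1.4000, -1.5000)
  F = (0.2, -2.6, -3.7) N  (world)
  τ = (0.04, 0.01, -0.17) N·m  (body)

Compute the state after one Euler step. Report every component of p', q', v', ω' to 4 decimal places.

p' = (-0.6320, -0.7400, 2.3040)
q' = (0.3585, 0.2231, 0.8764, 0.2317)
v' = (1.7040, 1.4480, 0.0260)
ω' = (-1.4284, 1.3500, -1.6046)

linear accel F/m = (0.1000, -1.3000, -1.8500)
p' = p + v·dt = (-0.6320, -0.7400, 2.3040)
v' = v + a·dt = (1.7040, 1.4480, 0.0260)
precession coupling ω×(Iω) = (0.1680, 0.2100, 0.0392)
α = I⁻¹(τ − ω×Iω) = (-0.7111, -1.2500, -2.6150)
ω + α·dt = (-1.4284, 1.3500, -1.6046)
2q̇ = q⊗(0,ω) = (-0.5220408, -2.1106846, 0.6195794, 1.0288839)
q' = normalize(q + ½dt·q⊗(0,ω)) = (0.3585, 0.2231, 0.8764, 0.2317)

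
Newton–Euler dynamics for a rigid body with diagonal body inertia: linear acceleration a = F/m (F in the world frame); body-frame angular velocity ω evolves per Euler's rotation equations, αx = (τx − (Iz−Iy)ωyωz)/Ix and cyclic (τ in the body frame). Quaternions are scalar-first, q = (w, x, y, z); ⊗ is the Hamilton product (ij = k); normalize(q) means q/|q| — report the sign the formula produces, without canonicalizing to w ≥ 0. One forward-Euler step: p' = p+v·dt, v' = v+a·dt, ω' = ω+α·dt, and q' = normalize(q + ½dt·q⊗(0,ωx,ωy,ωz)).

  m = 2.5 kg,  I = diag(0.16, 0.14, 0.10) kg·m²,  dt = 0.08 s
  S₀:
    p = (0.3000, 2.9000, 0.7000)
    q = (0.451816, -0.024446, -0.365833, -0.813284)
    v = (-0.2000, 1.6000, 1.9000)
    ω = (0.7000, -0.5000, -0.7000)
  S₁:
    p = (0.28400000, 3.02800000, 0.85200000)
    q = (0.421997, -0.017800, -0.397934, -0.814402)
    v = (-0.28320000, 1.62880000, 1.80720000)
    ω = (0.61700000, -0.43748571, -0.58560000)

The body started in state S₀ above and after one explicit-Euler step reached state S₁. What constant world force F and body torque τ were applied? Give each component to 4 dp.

F = (-2.6000, 0.9000, -2.9000)
τ = (-0.1800, 0.0800, 0.1500)

v₁ − v₀ = (-0.08320000, 0.02880000, -0.09280000)
F = m·Δv/dt = (-2.6000, 0.9000, -2.9000)
rate change Δω = (-0.08300000, 0.06251429, 0.11440000)
ω₀×(Iω₀) = (-0.0140, -0.0294, 0.0070)
I·α + gyro = (-0.1800, 0.0800, 0.1500)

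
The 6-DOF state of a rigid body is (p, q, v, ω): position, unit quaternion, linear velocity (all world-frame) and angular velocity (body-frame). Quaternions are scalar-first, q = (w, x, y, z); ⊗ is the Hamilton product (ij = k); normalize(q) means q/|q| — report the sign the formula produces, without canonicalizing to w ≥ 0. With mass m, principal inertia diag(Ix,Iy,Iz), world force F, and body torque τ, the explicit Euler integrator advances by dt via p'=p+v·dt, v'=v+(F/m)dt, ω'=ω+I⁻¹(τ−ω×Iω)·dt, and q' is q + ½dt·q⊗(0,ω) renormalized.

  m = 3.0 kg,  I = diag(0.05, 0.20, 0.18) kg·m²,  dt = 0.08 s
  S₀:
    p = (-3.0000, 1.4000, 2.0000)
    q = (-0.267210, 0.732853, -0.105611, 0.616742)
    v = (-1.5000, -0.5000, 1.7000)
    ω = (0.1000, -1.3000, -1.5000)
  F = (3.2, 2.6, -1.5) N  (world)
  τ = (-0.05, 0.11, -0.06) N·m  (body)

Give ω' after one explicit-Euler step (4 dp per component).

ω' = (0.0824, -1.2638, -1.5180)

(τ − ω×Iω)/I = (-0.2200, 0.4525, -0.2250)
ω + α·dt = (0.0824, -1.2638, -1.5180)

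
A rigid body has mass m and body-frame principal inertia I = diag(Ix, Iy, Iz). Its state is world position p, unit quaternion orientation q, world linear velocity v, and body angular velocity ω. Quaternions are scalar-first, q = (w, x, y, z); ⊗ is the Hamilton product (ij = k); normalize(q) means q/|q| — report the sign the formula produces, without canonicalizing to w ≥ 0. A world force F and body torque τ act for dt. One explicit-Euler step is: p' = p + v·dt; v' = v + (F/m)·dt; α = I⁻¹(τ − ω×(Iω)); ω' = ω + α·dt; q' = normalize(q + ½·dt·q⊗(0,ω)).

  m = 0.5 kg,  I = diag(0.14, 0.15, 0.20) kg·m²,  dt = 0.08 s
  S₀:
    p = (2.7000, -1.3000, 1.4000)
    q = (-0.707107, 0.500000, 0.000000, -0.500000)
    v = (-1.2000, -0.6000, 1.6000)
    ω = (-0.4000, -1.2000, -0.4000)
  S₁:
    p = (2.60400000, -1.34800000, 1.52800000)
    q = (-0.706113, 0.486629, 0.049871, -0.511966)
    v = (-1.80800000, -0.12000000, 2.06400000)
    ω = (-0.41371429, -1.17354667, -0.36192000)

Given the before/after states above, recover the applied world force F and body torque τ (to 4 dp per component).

velocity change Δv = (-0.60800000, 0.48000000, 0.46400000)
applied force F = (-3.8000, 3.0000, 2.9000)
rate change Δω = (-0.01371429, 0.02645333, 0.03808000)
precession coupling = (0.0240, -0.0096, 0.0048)
I·α + gyro = (0.0000, 0.0400, 0.1000)

F = (-3.8000, 3.0000, 2.9000)
τ = (0.0000, 0.0400, 0.1000)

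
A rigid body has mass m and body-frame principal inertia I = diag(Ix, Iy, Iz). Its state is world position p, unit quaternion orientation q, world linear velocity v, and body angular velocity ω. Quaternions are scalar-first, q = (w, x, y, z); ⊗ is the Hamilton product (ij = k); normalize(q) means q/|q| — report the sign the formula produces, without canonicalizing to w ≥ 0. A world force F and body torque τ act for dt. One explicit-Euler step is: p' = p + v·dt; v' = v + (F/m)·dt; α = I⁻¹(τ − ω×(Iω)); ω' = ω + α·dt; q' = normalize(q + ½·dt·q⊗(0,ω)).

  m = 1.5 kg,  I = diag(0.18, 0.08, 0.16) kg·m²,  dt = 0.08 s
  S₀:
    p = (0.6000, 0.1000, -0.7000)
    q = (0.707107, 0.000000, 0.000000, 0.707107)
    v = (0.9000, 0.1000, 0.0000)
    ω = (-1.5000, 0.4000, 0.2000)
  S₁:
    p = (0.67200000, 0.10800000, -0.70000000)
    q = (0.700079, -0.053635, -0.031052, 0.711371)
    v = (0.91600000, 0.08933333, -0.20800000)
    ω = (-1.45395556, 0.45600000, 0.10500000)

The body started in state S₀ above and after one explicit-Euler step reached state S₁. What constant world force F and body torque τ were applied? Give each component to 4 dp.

F = (0.3000, -0.2000, -3.9000)
τ = (0.1100, 0.0500, -0.1300)

Δv = v₁−v₀ = (0.01600000, -0.01066667, -0.20800000)
F = m·Δv/dt = (0.3000, -0.2000, -3.9000)
ω₁ − ω₀ = (0.04604444, 0.05600000, -0.09500000)
gyro term ω₀×Iω₀ = (0.0064, -0.0060, 0.0600)
I·α + gyro = (0.1100, 0.0500, -0.1300)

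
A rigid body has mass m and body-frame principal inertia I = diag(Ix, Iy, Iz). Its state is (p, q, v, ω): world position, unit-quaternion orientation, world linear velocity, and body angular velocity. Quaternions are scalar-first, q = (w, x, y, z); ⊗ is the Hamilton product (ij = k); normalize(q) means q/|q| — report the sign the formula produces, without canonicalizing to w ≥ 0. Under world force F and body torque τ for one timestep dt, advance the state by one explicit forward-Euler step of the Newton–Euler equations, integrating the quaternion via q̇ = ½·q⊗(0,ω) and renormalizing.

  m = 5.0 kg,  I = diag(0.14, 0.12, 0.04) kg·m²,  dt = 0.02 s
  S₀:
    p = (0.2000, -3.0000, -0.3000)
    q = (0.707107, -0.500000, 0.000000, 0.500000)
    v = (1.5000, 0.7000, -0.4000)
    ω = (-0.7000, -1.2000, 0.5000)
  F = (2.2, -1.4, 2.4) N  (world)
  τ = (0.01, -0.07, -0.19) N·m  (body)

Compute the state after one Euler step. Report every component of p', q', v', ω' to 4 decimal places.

angular accel α = (-0.2714, -0.2917, -4.3300)
new body rate ω' = (-0.7054, -1.2058, 0.4134)
2q̇ = q⊗(0,ω) = (-0.6000000, 0.1050251, -0.9485284, 0.9535535)
updated quaternion q' = (0.7010, -0.4989, -0.0095, 0.5095)
a = F/m = (0.4400, -0.2800, 0.4800)
p' = p + v·dt = (0.2300, -2.9860, -0.3080)
new velocity v' = (1.5088, 0.6944, -0.3904)

p' = (0.2300, -2.9860, -0.3080)
q' = (0.7010, -0.4989, -0.0095, 0.5095)
v' = (1.5088, 0.6944, -0.3904)
ω' = (-0.7054, -1.2058, 0.4134)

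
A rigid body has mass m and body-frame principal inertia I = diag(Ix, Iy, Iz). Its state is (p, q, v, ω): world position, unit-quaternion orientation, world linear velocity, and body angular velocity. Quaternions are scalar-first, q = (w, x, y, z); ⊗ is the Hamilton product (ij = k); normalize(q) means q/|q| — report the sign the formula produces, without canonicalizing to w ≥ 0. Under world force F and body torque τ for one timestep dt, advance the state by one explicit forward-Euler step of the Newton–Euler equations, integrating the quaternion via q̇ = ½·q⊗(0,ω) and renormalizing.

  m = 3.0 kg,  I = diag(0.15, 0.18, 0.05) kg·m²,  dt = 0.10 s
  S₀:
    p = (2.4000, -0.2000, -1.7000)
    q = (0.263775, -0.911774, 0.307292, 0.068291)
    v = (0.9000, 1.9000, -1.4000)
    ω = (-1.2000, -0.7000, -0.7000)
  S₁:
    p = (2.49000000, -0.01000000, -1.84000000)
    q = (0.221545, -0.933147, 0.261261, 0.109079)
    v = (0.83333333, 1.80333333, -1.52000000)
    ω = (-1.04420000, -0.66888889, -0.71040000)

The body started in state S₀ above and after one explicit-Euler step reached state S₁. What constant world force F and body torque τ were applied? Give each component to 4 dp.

Δω = ω₁−ω₀ = (0.15580000, 0.03111111, -0.01040000)
I·α + gyro = (0.1700, 0.1400, 0.0200)
v₁ − v₀ = (-0.06666667, -0.09666667, -0.12000000)
m·(v₁−v₀)/dt = (-2.0000, -2.9000, -3.6000)

F = (-2.0000, -2.9000, -3.6000)
τ = (0.1700, 0.1400, 0.0200)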